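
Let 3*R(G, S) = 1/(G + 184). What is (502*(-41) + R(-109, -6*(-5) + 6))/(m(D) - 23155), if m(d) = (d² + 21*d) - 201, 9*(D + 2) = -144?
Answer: 4630949/5267250 ≈ 0.87920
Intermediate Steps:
D = -18 (D = -2 + (⅑)*(-144) = -2 - 16 = -18)
m(d) = -201 + d² + 21*d
R(G, S) = 1/(3*(184 + G)) (R(G, S) = 1/(3*(G + 184)) = 1/(3*(184 + G)))
(502*(-41) + R(-109, -6*(-5) + 6))/(m(D) - 23155) = (502*(-41) + 1/(3*(184 - 109)))/((-201 + (-18)² + 21*(-18)) - 23155) = (-20582 + (⅓)/75)/((-201 + 324 - 378) - 23155) = (-20582 + (⅓)*(1/75))/(-255 - 23155) = (-20582 + 1/225)/(-23410) = -4630949/225*(-1/23410) = 4630949/5267250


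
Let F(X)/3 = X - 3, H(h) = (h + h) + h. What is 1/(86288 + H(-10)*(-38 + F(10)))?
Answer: 1/86798 ≈ 1.1521e-5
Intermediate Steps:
H(h) = 3*h (H(h) = 2*h + h = 3*h)
F(X) = -9 + 3*X (F(X) = 3*(X - 3) = 3*(-3 + X) = -9 + 3*X)
1/(86288 + H(-10)*(-38 + F(10))) = 1/(86288 + (3*(-10))*(-38 + (-9 + 3*10))) = 1/(86288 - 30*(-38 + (-9 + 30))) = 1/(86288 - 30*(-38 + 21)) = 1/(86288 - 30*(-17)) = 1/(86288 + 510) = 1/86798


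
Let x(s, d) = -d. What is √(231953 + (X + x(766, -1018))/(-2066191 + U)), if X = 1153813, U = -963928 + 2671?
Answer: 3*√59054114754751934/1513724 ≈ 481.61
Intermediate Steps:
U = -961257
√(231953 + (X + x(766, -1018))/(-2066191 + U)) = √(231953 + (1153813 - 1*(-1018))/(-2066191 - 961257)) = √(231953 + (1153813 + 1018)/(-3027448)) = √(231953 + 1154831*(-1/3027448)) = √(231953 - 1154831/3027448) = √(702224491113/3027448) = 3*√59054114754751934/1513724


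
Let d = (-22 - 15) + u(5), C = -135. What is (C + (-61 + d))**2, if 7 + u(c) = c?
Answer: 55225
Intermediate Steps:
u(c) = -7 + c
d = -39 (d = (-22 - 15) + (-7 + 5) = -37 - 2 = -39)
(C + (-61 + d))**2 = (-135 + (-61 - 39))**2 = (-135 - 100)**2 = (-235)**2 = 55225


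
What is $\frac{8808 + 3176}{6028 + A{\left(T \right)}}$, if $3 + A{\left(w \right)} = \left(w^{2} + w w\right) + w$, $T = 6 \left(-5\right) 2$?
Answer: $\frac{11984}{13165} \approx 0.91029$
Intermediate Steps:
$T = -60$ ($T = \left(-30\right) 2 = -60$)
$A{\left(w \right)} = -3 + w + 2 w^{2}$ ($A{\left(w \right)} = -3 + \left(\left(w^{2} + w w\right) + w\right) = -3 + \left(\left(w^{2} + w^{2}\right) + w\right) = -3 + \left(2 w^{2} + w\right) = -3 + \left(w + 2 w^{2}\right) = -3 + w + 2 w^{2}$)
$\frac{8808 + 3176}{6028 + A{\left(T \right)}} = \frac{8808 + 3176}{6028 - \left(63 - 7200\right)} = \frac{11984}{6028 - -7137} = \frac{11984}{6028 + 7137} = \frac{11984}{13165}$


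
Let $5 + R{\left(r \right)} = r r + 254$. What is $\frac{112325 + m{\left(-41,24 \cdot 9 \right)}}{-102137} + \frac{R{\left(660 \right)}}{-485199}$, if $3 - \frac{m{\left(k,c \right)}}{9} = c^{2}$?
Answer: $\frac{4986076835}{2359846203} \approx 2.1129$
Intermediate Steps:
$m{\left(k,c \right)} = 27 - 9 c^{2}$
$R{\left(r \right)} = 249 + r^{2}$ ($R{\left(r \right)} = -5 + \left(r r + 254\right) = -5 + \left(r^{2} + 254\right) = -5 + \left(254 + r^{2}\right) = 249 + r^{2}$)
$\frac{112325 + m{\left(-41,24 \cdot 9 \right)}}{-102137} + \frac{R{\left(660 \right)}}{-485199} = \frac{112325 + \left(27 - 9 \left(24 \cdot 9\right)^{2}\right)}{-102137} + \frac{249 + 660^{2}}{-485199} = \left(112325 + \left(27 - 9 \cdot 216^{2}\right)\right) \left(- \frac{1}{102137}\right) + \left(249 + 435600\right) \left(- \frac{1}{485199}\right) = \left(112325 + \left(27 - 419904\right)\right) \left(- \frac{1}{102137}\right) + 435849 \left(- \frac{1}{485199}\right) = \left(112325 + \left(27 - 419904\right)\right) \left(- \frac{1}{102137}\right) - \frac{145283}{161733} = \left(112325 - 419877\right) \left(- \frac{1}{102137}\right) - \frac{145283}{161733} = \left(-307552\right) \left(- \frac{1}{102137}\right) - \frac{145283}{161733} = \frac{43936}{14591} - \frac{145283}{161733} = \frac{4986076835}{2359846203}$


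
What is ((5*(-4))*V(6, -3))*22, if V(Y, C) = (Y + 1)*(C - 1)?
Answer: 12320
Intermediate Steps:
V(Y, C) = (1 + Y)*(-1 + C)
((5*(-4))*V(6, -3))*22 = ((5*(-4))*(-1 - 3 - 1*6 - 3*6))*22 = -20*(-1 - 3 - 6 - 18)*22 = -20*(-28)*22 = 560*22 = 12320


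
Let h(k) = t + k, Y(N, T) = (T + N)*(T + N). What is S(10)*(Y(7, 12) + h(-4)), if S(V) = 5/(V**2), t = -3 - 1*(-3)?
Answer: 357/20 ≈ 17.850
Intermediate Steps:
t = 0 (t = -3 + 3 = 0)
Y(N, T) = (N + T)**2 (Y(N, T) = (N + T)*(N + T) = (N + T)**2)
h(k) = k (h(k) = 0 + k = k)
S(V) = 5/V**2
S(10)*(Y(7, 12) + h(-4)) = (5/10**2)*((7 + 12)**2 - 4) = (5*(1/100))*(19**2 - 4) = (361 - 4)/20 = (1/20)*357 = 357/20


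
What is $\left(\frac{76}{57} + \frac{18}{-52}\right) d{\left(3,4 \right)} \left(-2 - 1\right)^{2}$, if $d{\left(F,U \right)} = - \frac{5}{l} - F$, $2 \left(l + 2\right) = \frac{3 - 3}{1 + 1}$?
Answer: $- \frac{231}{52} \approx -4.4423$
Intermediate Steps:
$l = -2$ ($l = -2 + \frac{\left(3 - 3\right) \frac{1}{1 + 1}}{2} = -2 + \frac{0 \cdot \frac{1}{2}}{2} = -2 + \frac{1}{2} \cdot 0 = -2 + 0 = -2$)
$d{\left(F,U \right)} = \frac{5}{2} - F$ ($d{\left(F,U \right)} = - \frac{5}{-2} - F = \left(-5\right) \left(- \frac{1}{2}\right) - F = \frac{5}{2} - F$)
$\left(\frac{76}{57} + \frac{18}{-52}\right) d{\left(3,4 \right)} \left(-2 - 1\right)^{2} = \left(\frac{76}{57} + \frac{18}{-52}\right) \left(\frac{5}{2} - 3\right) \left(-2 - 1\right)^{2} = \left(76 \cdot \frac{1}{57} + 18 \left(- \frac{1}{52}\right)\right) \left(\frac{5}{2} - 3\right) \left(-3\right)^{2} = \left(\frac{4}{3} - \frac{9}{26}\right) \left(- \frac{1}{2}\right) 9 = \frac{77}{78} \left(- \frac{1}{2}\right) 9 = \left(- \frac{77}{156}\right) 9 = - \frac{231}{52}$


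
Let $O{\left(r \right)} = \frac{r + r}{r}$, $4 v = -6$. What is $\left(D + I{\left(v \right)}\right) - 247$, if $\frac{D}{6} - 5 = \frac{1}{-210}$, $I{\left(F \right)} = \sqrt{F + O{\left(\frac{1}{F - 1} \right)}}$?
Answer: $- \frac{7596}{35} + \frac{\sqrt{2}}{2} \approx -216.32$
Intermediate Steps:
$v = - \frac{3}{2}$ ($v = \frac{1}{4} \left(-6\right) = - \frac{3}{2} \approx -1.5$)
$O{\left(r \right)} = 2$ ($O{\left(r \right)} = \frac{2 r}{r} = 2$)
$I{\left(F \right)} = \sqrt{2 + F}$ ($I{\left(F \right)} = \sqrt{F + 2} = \sqrt{2 + F}$)
$D = \frac{1049}{35}$ ($D = 30 + \frac{6}{-210} = 30 + 6 \left(- \frac{1}{210}\right) = 30 - \frac{1}{35} = \frac{1049}{35} \approx 29.971$)
$\left(D + I{\left(v \right)}\right) - 247 = \left(\frac{1049}{35} + \sqrt{2 - \frac{3}{2}}\right) - 247 = \left(\frac{1049}{35} + \sqrt{\frac{1}{2}}\right) - 247 = \left(\frac{1049}{35} + \frac{\sqrt{2}}{2}\right) - 247 = - \frac{7596}{35} + \frac{\sqrt{2}}{2}$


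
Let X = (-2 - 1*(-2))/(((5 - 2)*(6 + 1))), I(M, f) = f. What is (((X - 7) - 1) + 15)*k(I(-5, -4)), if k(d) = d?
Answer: -28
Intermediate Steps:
X = 0 (X = (-2 + 2)/((3*7)) = 0/21 = 0*(1/21) = 0)
(((X - 7) - 1) + 15)*k(I(-5, -4)) = (((0 - 7) - 1) + 15)*(-4) = ((-7 - 1) + 15)*(-4) = (-8 + 15)*(-4) = 7*(-4) = -28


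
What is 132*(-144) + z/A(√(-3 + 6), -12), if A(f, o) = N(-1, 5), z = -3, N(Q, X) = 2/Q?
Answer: -38013/2 ≈ -19007.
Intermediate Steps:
A(f, o) = -2 (A(f, o) = 2/(-1) = 2*(-1) = -2)
132*(-144) + z/A(√(-3 + 6), -12) = 132*(-144) - 3/(-2) = -19008 - 3*(-½) = -19008 + 3/2 = -38013/2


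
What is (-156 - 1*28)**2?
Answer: 33856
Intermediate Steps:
(-156 - 1*28)**2 = (-156 - 28)**2 = (-184)**2 = 33856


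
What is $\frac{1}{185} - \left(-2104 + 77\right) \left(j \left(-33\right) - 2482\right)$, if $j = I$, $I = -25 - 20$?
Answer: $- \frac{373870014}{185} \approx -2.0209 \cdot 10^{6}$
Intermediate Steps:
$I = -45$ ($I = -25 - 20 = -45$)
$j = -45$
$\frac{1}{185} - \left(-2104 + 77\right) \left(j \left(-33\right) - 2482\right) = \frac{1}{185} - \left(-2104 + 77\right) \left(\left(-45\right) \left(-33\right) - 2482\right) = \frac{1}{185} - - 2027 \left(1485 - 2482\right) = \frac{1}{185} - \left(-2027\right) \left(-997\right) = \frac{1}{185} - 2020919 = - \frac{373870014}{185}$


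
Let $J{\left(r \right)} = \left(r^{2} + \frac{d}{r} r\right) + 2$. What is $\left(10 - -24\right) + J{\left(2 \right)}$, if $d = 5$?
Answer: $45$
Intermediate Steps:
$J{\left(r \right)} = 7 + r^{2}$ ($J{\left(r \right)} = \left(r^{2} + \frac{5}{r} r\right) + 2 = \left(r^{2} + 5\right) + 2 = \left(5 + r^{2}\right) + 2 = 7 + r^{2}$)
$\left(10 - -24\right) + J{\left(2 \right)} = \left(10 - -24\right) + \left(7 + 2^{2}\right) = \left(10 + 24\right) + \left(7 + 4\right) = 34 + 11 = 45$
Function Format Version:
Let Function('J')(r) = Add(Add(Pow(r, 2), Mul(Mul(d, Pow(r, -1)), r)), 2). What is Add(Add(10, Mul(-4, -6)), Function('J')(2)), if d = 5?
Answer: 45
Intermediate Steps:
Function('J')(r) = Add(7, Pow(r, 2)) (Function('J')(r) = Add(Add(Pow(r, 2), Mul(Mul(5, Pow(r, -1)), r)), 2) = Add(Add(Pow(r, 2), 5), 2) = Add(Add(5, Pow(r, 2)), 2) = Add(7, Pow(r, 2)))
Add(Add(10, Mul(-4, -6)), Function('J')(2)) = Add(Add(10, Mul(-4, -6)), Add(7, Pow(2, 2))) = Add(Add(10, 24), Add(7, 4)) = Add(34, 11) = 45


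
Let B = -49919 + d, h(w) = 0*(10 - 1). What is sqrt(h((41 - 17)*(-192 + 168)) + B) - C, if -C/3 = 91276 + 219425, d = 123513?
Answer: 932103 + sqrt(73594) ≈ 9.3237e+5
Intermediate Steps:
h(w) = 0 (h(w) = 0*9 = 0)
B = 73594 (B = -49919 + 123513 = 73594)
C = -932103 (C = -3*(91276 + 219425) = -3*310701 = -932103)
sqrt(h((41 - 17)*(-192 + 168)) + B) - C = sqrt(0 + 73594) - 1*(-932103) = sqrt(73594) + 932103 = 932103 + sqrt(73594)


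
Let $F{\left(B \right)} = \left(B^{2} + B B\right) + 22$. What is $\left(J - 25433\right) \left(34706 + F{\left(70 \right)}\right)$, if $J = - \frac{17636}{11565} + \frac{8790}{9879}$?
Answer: $- \frac{43129953933510224}{38083545} \approx -1.1325 \cdot 10^{9}$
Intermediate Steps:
$F{\left(B \right)} = 22 + 2 B^{2}$ ($F{\left(B \right)} = \left(B^{2} + B^{2}\right) + 22 = 2 B^{2} + 22 = 22 + 2 B^{2}$)
$J = - \frac{24189898}{38083545}$ ($J = \left(-17636\right) \frac{1}{11565} + 8790 \cdot \frac{1}{9879} = - \frac{17636}{11565} + \frac{2930}{3293} = - \frac{24189898}{38083545} \approx -0.63518$)
$\left(J - 25433\right) \left(34706 + F{\left(70 \right)}\right) = \left(- \frac{24189898}{38083545} - 25433\right) \left(34706 + \left(22 + 2 \cdot 70^{2}\right)\right) = - \frac{968602989883 \left(34706 + \left(22 + 2 \cdot 4900\right)\right)}{38083545} = - \frac{968602989883 \left(34706 + \left(22 + 9800\right)\right)}{38083545} = - \frac{968602989883 \left(34706 + 9822\right)}{38083545} = \left(- \frac{968602989883}{38083545}\right) 44528 = - \frac{43129953933510224}{38083545}$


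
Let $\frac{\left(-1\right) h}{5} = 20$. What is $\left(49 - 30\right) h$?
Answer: $-1900$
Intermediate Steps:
$h = -100$ ($h = \left(-5\right) 20 = -100$)
$\left(49 - 30\right) h = \left(49 - 30\right) \left(-100\right) = 19 \left(-100\right) = -1900$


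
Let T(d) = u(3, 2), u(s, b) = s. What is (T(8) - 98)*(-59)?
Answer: 5605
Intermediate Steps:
T(d) = 3
(T(8) - 98)*(-59) = (3 - 98)*(-59) = -95*(-59) = 5605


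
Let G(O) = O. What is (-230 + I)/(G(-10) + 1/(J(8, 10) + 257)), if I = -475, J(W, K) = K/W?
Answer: 242755/3442 ≈ 70.527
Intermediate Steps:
(-230 + I)/(G(-10) + 1/(J(8, 10) + 257)) = (-230 - 475)/(-10 + 1/(10/8 + 257)) = -705/(-10 + 1/(10*(1/8) + 257)) = -705/(-10 + 1/(5/4 + 257)) = -705/(-10 + 1/(1033/4)) = -705/(-10 + 4/1033) = -705/(-10326/1033) = -705*(-1033/10326) = 242755/3442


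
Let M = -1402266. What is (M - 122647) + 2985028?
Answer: 1460115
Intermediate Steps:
(M - 122647) + 2985028 = (-1402266 - 122647) + 2985028 = -1524913 + 2985028 = 1460115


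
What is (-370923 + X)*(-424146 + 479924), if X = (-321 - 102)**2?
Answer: -10709041332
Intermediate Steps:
X = 178929 (X = (-423)**2 = 178929)
(-370923 + X)*(-424146 + 479924) = (-370923 + 178929)*(-424146 + 479924) = -191994*55778 = -10709041332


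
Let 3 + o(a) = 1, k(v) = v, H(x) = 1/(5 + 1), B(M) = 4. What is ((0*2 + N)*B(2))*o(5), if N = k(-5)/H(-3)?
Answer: 240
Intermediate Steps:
H(x) = 1/6
o(a) = -2 (o(a) = -3 + 1 = -2)
N = -30 (N = -5/1/6 = -5*6 = -30)
((0*2 + N)*B(2))*o(5) = ((0*2 - 30)*4)*(-2) = ((0 - 30)*4)*(-2) = -30*4*(-2) = -120*(-2) = 240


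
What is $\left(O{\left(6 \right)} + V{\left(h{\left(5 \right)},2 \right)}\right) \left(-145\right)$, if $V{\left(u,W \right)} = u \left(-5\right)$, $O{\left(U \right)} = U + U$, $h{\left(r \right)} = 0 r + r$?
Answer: $1885$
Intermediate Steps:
$h{\left(r \right)} = r$ ($h{\left(r \right)} = 0 + r = r$)
$O{\left(U \right)} = 2 U$
$V{\left(u,W \right)} = - 5 u$
$\left(O{\left(6 \right)} + V{\left(h{\left(5 \right)},2 \right)}\right) \left(-145\right) = \left(2 \cdot 6 - 25\right) \left(-145\right) = \left(12 - 25\right) \left(-145\right) = \left(-13\right) \left(-145\right) = 1885$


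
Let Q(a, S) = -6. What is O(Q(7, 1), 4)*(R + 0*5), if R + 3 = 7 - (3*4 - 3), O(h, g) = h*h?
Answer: -180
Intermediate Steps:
O(h, g) = h²
R = -5 (R = -3 + (7 - (3*4 - 3)) = -3 + (7 - (12 - 3)) = -3 + (7 - 1*9) = -3 + (7 - 9) = -3 - 2 = -5)
O(Q(7, 1), 4)*(R + 0*5) = (-6)²*(-5 + 0*5) = 36*(-5 + 0) = 36*(-5) = -180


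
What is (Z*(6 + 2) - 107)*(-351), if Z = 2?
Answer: 31941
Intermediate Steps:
(Z*(6 + 2) - 107)*(-351) = (2*(6 + 2) - 107)*(-351) = (2*8 - 107)*(-351) = (16 - 107)*(-351) = -91*(-351) = 31941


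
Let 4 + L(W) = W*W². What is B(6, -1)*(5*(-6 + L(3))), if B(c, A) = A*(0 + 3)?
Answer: -255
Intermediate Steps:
L(W) = -4 + W³ (L(W) = -4 + W*W² = -4 + W³)
B(c, A) = 3*A (B(c, A) = A*3 = 3*A)
B(6, -1)*(5*(-6 + L(3))) = (3*(-1))*(5*(-6 + (-4 + 3³))) = -15*(-6 + (-4 + 27)) = -15*(-6 + 23) = -15*17 = -3*85 = -255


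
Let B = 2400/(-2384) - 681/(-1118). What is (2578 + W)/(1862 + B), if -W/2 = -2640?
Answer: 1309001356/310109453 ≈ 4.2211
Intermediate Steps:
W = 5280 (W = -2*(-2640) = 5280)
B = -66231/166582 (B = 2400*(-1/2384) - 681*(-1/1118) = -150/149 + 681/1118 = -66231/166582 ≈ -0.39759)
(2578 + W)/(1862 + B) = (2578 + 5280)/(1862 - 66231/166582) = 7858/(310109453/166582) = 7858*(166582/310109453) = 1309001356/310109453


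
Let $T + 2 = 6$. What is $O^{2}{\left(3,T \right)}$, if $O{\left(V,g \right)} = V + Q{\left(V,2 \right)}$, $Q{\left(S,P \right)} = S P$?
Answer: $81$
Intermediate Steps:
$T = 4$ ($T = -2 + 6 = 4$)
$Q{\left(S,P \right)} = P S$
$O{\left(V,g \right)} = 3 V$ ($O{\left(V,g \right)} = V + 2 V = 3 V$)
$O^{2}{\left(3,T \right)} = \left(3 \cdot 3\right)^{2} = 9^{2} = 81$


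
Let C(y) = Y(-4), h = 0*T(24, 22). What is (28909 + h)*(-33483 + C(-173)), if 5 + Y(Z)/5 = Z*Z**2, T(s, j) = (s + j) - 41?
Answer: -977933652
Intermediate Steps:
T(s, j) = -41 + j + s (T(s, j) = (j + s) - 41 = -41 + j + s)
Y(Z) = -25 + 5*Z**3 (Y(Z) = -25 + 5*(Z*Z**2) = -25 + 5*Z**3)
h = 0 (h = 0*(-41 + 22 + 24) = 0*5 = 0)
C(y) = -345 (C(y) = -25 + 5*(-4)**3 = -25 + 5*(-64) = -25 - 320 = -345)
(28909 + h)*(-33483 + C(-173)) = (28909 + 0)*(-33483 - 345) = 28909*(-33828) = -977933652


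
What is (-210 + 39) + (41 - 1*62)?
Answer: -192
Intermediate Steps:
(-210 + 39) + (41 - 1*62) = -171 + (41 - 62) = -171 - 21 = -192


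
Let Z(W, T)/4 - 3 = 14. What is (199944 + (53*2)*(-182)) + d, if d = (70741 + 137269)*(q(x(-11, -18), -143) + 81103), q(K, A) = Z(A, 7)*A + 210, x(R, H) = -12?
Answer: 14891408542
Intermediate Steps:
Z(W, T) = 68 (Z(W, T) = 12 + 4*14 = 12 + 56 = 68)
q(K, A) = 210 + 68*A (q(K, A) = 68*A + 210 = 210 + 68*A)
d = 14891227890 (d = (70741 + 137269)*((210 + 68*(-143)) + 81103) = 208010*((210 - 9724) + 81103) = 208010*(-9514 + 81103) = 208010*71589 = 14891227890)
(199944 + (53*2)*(-182)) + d = (199944 + (53*2)*(-182)) + 14891227890 = (199944 + 106*(-182)) + 14891227890 = (199944 - 19292) + 14891227890 = 180652 + 14891227890 = 14891408542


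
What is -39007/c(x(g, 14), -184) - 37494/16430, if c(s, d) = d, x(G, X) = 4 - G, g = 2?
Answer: 316993057/1511560 ≈ 209.71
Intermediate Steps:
-39007/c(x(g, 14), -184) - 37494/16430 = -39007/(-184) - 37494/16430 = -39007*(-1/184) - 37494*1/16430 = 39007/184 - 18747/8215 = 316993057/1511560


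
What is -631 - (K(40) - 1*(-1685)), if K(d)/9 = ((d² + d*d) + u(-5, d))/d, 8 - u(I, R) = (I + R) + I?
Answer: -60621/20 ≈ -3031.1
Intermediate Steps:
u(I, R) = 8 - R - 2*I (u(I, R) = 8 - ((I + R) + I) = 8 - (R + 2*I) = 8 + (-R - 2*I) = 8 - R - 2*I)
K(d) = 9*(18 - d + 2*d²)/d (K(d) = 9*(((d² + d*d) + (8 - d - 2*(-5)))/d) = 9*(((d² + d²) + (8 - d + 10))/d) = 9*((2*d² + (18 - d))/d) = 9*((18 - d + 2*d²)/d) = 9*(18 - d + 2*d²)/d)
-631 - (K(40) - 1*(-1685)) = -631 - ((-9 + 18*40 + 162/40) - 1*(-1685)) = -631 - ((-9 + 720 + 162*(1/40)) + 1685) = -631 - ((-9 + 720 + 81/20) + 1685) = -631 - (14301/20 + 1685) = -631 - 1*48001/20 = -631 - 48001/20 = -60621/20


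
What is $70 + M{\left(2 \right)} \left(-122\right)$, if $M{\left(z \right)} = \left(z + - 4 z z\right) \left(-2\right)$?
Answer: $-3346$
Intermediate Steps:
$M{\left(z \right)} = - 2 z + 8 z^{2}$ ($M{\left(z \right)} = \left(z - 4 z^{2}\right) \left(-2\right) = - 2 z + 8 z^{2}$)
$70 + M{\left(2 \right)} \left(-122\right) = 70 + 2 \cdot 2 \left(-1 + 4 \cdot 2\right) \left(-122\right) = 70 + 2 \cdot 2 \left(-1 + 8\right) \left(-122\right) = 70 + 2 \cdot 2 \cdot 7 \left(-122\right) = 70 + 28 \left(-122\right) = 70 - 3416 = -3346$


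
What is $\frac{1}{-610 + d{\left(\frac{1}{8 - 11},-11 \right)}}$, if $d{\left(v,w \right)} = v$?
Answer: $- \frac{3}{1831} \approx -0.0016384$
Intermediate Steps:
$\frac{1}{-610 + d{\left(\frac{1}{8 - 11},-11 \right)}} = \frac{1}{-610 + \frac{1}{8 - 11}} = \frac{1}{-610 + \frac{1}{-3}} = \frac{1}{-610 - \frac{1}{3}} = \frac{1}{- \frac{1831}{3}} = - \frac{3}{1831}$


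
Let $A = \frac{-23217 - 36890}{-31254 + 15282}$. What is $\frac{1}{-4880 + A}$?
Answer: $- \frac{15972}{77883253} \approx -0.00020508$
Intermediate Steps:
$A = \frac{60107}{15972}$ ($A = - \frac{60107}{-15972} = \left(-60107\right) \left(- \frac{1}{15972}\right) = \frac{60107}{15972} \approx 3.7633$)
$\frac{1}{-4880 + A} = \frac{1}{-4880 + \frac{60107}{15972}} = \frac{1}{- \frac{77883253}{15972}} = - \frac{15972}{77883253}$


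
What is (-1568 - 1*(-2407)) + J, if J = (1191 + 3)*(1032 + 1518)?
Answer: 3045539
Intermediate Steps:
J = 3044700 (J = 1194*2550 = 3044700)
(-1568 - 1*(-2407)) + J = (-1568 - 1*(-2407)) + 3044700 = (-1568 + 2407) + 3044700 = 839 + 3044700 = 3045539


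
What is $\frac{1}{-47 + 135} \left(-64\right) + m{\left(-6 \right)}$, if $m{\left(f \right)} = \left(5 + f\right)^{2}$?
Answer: $\frac{3}{11} \approx 0.27273$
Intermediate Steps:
$\frac{1}{-47 + 135} \left(-64\right) + m{\left(-6 \right)} = \frac{1}{-47 + 135} \left(-64\right) + \left(5 - 6\right)^{2} = \frac{1}{88} \left(-64\right) + \left(-1\right)^{2} = \frac{1}{88} \left(-64\right) + 1 = - \frac{8}{11} + 1 = \frac{3}{11}$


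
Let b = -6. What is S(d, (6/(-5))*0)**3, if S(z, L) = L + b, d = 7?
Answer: -216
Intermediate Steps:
S(z, L) = -6 + L (S(z, L) = L - 6 = -6 + L)
S(d, (6/(-5))*0)**3 = (-6 + (6/(-5))*0)**3 = (-6 + (6*(-1/5))*0)**3 = (-6 - 6/5*0)**3 = (-6 + 0)**3 = (-6)**3 = -216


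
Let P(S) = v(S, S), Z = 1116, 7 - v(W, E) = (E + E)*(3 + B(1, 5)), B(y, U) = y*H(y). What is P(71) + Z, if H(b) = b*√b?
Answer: 555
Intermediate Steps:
H(b) = b^(3/2)
B(y, U) = y^(5/2) (B(y, U) = y*y^(3/2) = y^(5/2))
v(W, E) = 7 - 8*E (v(W, E) = 7 - (E + E)*(3 + 1^(5/2)) = 7 - 2*E*(3 + 1) = 7 - 2*E*4 = 7 - 8*E)
P(S) = 7 - 8*S
P(71) + Z = (7 - 8*71) + 1116 = (7 - 568) + 1116 = -561 + 1116 = 555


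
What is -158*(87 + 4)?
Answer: -14378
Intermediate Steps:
-158*(87 + 4) = -158*91 = -14378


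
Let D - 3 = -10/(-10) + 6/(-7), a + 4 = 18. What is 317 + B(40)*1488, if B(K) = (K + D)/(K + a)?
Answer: 94867/63 ≈ 1505.8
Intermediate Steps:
a = 14 (a = -4 + 18 = 14)
D = 22/7 (D = 3 + (-10/(-10) + 6/(-7)) = 3 + (-10*(-1/10) + 6*(-1/7)) = 3 + (1 - 6/7) = 3 + 1/7 = 22/7 ≈ 3.1429)
B(K) = (22/7 + K)/(14 + K) (B(K) = (K + 22/7)/(K + 14) = (22/7 + K)/(14 + K))
317 + B(40)*1488 = 317 + ((22/7 + 40)/(14 + 40))*1488 = 317 + ((302/7)/54)*1488 = 317 + ((1/54)*(302/7))*1488 = 317 + (151/189)*1488 = 317 + 74896/63 = 94867/63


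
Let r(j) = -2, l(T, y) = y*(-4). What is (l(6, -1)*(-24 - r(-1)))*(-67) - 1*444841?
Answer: -438945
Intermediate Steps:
l(T, y) = -4*y
(l(6, -1)*(-24 - r(-1)))*(-67) - 1*444841 = ((-4*(-1))*(-24 - 1*(-2)))*(-67) - 1*444841 = (4*(-24 + 2))*(-67) - 444841 = (4*(-22))*(-67) - 444841 = -88*(-67) - 444841 = 5896 - 444841 = -438945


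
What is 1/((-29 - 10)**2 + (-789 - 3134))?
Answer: -1/2402 ≈ -0.00041632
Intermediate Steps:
1/((-29 - 10)**2 + (-789 - 3134)) = 1/((-39)**2 - 3923) = 1/(1521 - 3923) = 1/(-2402) = -1/2402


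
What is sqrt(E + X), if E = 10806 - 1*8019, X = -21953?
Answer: 37*I*sqrt(14) ≈ 138.44*I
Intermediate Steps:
E = 2787 (E = 10806 - 8019 = 2787)
sqrt(E + X) = sqrt(2787 - 21953) = sqrt(-19166) = 37*I*sqrt(14)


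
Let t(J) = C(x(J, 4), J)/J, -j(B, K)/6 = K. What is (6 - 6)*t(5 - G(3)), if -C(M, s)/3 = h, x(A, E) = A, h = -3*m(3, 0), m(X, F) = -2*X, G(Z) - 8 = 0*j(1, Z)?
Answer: 0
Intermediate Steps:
j(B, K) = -6*K
G(Z) = 8 (G(Z) = 8 + 0*(-6*Z) = 8 + 0 = 8)
h = 18 (h = -(-6)*3 = -3*(-6) = 18)
C(M, s) = -54 (C(M, s) = -3*18 = -54)
t(J) = -54/J
(6 - 6)*t(5 - G(3)) = (6 - 6)*(-54/(5 - 1*8)) = 0*(-54/(5 - 8)) = 0*(-54/(-3)) = 0*(-54*(-⅓)) = 0*18 = 0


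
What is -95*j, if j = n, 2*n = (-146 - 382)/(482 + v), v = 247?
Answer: 8360/243 ≈ 34.403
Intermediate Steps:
n = -88/243 (n = ((-146 - 382)/(482 + 247))/2 = (-528/729)/2 = (-528*1/729)/2 = (½)*(-176/243) = -88/243 ≈ -0.36214)
j = -88/243 ≈ -0.36214
-95*j = -95*(-88/243) = 8360/243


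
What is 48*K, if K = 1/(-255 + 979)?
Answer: 12/181 ≈ 0.066298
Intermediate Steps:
K = 1/724 ≈ 0.0013812
48*K = 48*(1/724) = 12/181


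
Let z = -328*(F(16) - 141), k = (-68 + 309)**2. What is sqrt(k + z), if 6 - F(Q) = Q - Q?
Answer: 7*sqrt(2089) ≈ 319.94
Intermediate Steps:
k = 58081 (k = 241**2 = 58081)
F(Q) = 6 (F(Q) = 6 - (Q - Q) = 6 - 1*0 = 6 + 0 = 6)
z = 44280 (z = -328*(6 - 141) = -328*(-135) = 44280)
sqrt(k + z) = sqrt(58081 + 44280) = sqrt(102361) = 7*sqrt(2089)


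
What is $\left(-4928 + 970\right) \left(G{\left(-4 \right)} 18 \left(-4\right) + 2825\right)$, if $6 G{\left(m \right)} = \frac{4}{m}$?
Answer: $-11228846$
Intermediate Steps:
$G{\left(m \right)} = \frac{2}{3 m}$ ($G{\left(m \right)} = \frac{4 \frac{1}{m}}{6} = \frac{2}{3 m}$)
$\left(-4928 + 970\right) \left(G{\left(-4 \right)} 18 \left(-4\right) + 2825\right) = \left(-4928 + 970\right) \left(\frac{2}{3 \left(-4\right)} 18 \left(-4\right) + 2825\right) = - 3958 \left(\frac{2}{3} \left(- \frac{1}{4}\right) 18 \left(-4\right) + 2825\right) = - 3958 \left(\left(- \frac{1}{6}\right) 18 \left(-4\right) + 2825\right) = - 3958 \left(\left(-3\right) \left(-4\right) + 2825\right) = - 3958 \left(12 + 2825\right) = \left(-3958\right) 2837 = -11228846$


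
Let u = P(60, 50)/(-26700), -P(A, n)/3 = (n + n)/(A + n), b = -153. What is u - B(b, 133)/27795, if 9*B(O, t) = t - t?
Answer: 1/9790 ≈ 0.00010215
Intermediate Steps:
P(A, n) = -6*n/(A + n) (P(A, n) = -3*(n + n)/(A + n) = -3*2*n/(A + n) = -6*n/(A + n))
B(O, t) = 0 (B(O, t) = (t - t)/9 = (⅑)*0 = 0)
u = 1/9790 (u = -6*50/(60 + 50)/(-26700) = -6*50/110*(-1/26700) = -6*50*1/110*(-1/26700) = -30/11*(-1/26700) = 1/9790 ≈ 0.00010215)
u - B(b, 133)/27795 = 1/9790 - 0/27795 = 1/9790 - 1*0 = 1/9790 + 0 = 1/9790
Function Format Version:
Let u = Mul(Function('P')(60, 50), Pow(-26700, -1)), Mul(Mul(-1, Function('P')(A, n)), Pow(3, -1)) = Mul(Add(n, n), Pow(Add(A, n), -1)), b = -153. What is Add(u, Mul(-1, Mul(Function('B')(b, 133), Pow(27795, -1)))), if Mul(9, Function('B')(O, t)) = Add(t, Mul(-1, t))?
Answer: Rational(1, 9790) ≈ 0.00010215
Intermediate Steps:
Function('P')(A, n) = Mul(-6, n, Pow(Add(A, n), -1)) (Function('P')(A, n) = Mul(-3, Mul(Add(n, n), Pow(Add(A, n), -1))) = Mul(-3, Mul(Mul(2, n), Pow(Add(A, n), -1))) = Mul(-3, Mul(2, n, Pow(Add(A, n), -1))) = Mul(-6, n, Pow(Add(A, n), -1)))
Function('B')(O, t) = 0 (Function('B')(O, t) = Mul(Rational(1, 9), Add(t, Mul(-1, t))) = Mul(Rational(1, 9), 0) = 0)
u = Rational(1, 9790) (u = Mul(Mul(-6, 50, Pow(Add(60, 50), -1)), Pow(-26700, -1)) = Mul(Mul(-6, 50, Pow(110, -1)), Rational(-1, 26700)) = Mul(Mul(-6, 50, Rational(1, 110)), Rational(-1, 26700)) = Mul(Rational(-30, 11), Rational(-1, 26700)) = Rational(1, 9790) ≈ 0.00010215)
Add(u, Mul(-1, Mul(Function('B')(b, 133), Pow(27795, -1)))) = Add(Rational(1, 9790), Mul(-1, Mul(0, Pow(27795, -1)))) = Add(Rational(1, 9790), Mul(-1, Mul(0, Rational(1, 27795)))) = Add(Rational(1, 9790), Mul(-1, 0)) = Add(Rational(1, 9790), 0) = Rational(1, 9790)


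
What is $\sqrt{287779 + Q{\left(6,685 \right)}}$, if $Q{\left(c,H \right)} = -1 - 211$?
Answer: $\sqrt{287567} \approx 536.25$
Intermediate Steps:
$Q{\left(c,H \right)} = -212$ ($Q{\left(c,H \right)} = -1 - 211 = -212$)
$\sqrt{287779 + Q{\left(6,685 \right)}} = \sqrt{287779 - 212} = \sqrt{287567}$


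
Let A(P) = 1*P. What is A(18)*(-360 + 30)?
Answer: -5940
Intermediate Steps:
A(P) = P
A(18)*(-360 + 30) = 18*(-360 + 30) = 18*(-330) = -5940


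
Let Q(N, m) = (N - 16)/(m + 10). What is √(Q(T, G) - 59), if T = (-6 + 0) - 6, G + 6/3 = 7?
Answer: I*√13695/15 ≈ 7.8017*I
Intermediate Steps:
G = 5 (G = -2 + 7 = 5)
T = -12 (T = -6 - 6 = -12)
Q(N, m) = (-16 + N)/(10 + m)
√(Q(T, G) - 59) = √((-16 - 12)/(10 + 5) - 59) = √(-28/15 - 59) = √(-913/15) = I*√13695/15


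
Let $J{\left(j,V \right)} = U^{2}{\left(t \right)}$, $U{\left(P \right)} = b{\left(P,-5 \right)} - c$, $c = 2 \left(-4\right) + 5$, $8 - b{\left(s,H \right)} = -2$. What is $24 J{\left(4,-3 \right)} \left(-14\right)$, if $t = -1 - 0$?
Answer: $-56784$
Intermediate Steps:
$b{\left(s,H \right)} = 10$ ($b{\left(s,H \right)} = 8 - -2 = 8 + 2 = 10$)
$c = -3$ ($c = -8 + 5 = -3$)
$t = -1$ ($t = -1 + 0 = -1$)
$U{\left(P \right)} = 13$ ($U{\left(P \right)} = 10 - -3 = 10 + 3 = 13$)
$J{\left(j,V \right)} = 169$ ($J{\left(j,V \right)} = 13^{2} = 169$)
$24 J{\left(4,-3 \right)} \left(-14\right) = 24 \cdot 169 \left(-14\right) = 4056 \left(-14\right) = -56784$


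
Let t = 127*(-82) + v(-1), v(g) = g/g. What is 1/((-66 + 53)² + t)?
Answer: -1/10244 ≈ -9.7618e-5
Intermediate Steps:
v(g) = 1
t = -10413 (t = 127*(-82) + 1 = -10414 + 1 = -10413)
1/((-66 + 53)² + t) = 1/((-66 + 53)² - 10413) = 1/((-13)² - 10413) = 1/(169 - 10413) = 1/(-10244) = -1/10244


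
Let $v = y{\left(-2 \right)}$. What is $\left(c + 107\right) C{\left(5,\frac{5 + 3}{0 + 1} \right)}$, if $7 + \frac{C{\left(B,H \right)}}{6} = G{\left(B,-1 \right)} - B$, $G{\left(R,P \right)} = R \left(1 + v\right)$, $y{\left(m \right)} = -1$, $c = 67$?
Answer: $-12528$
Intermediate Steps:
$v = -1$
$G{\left(R,P \right)} = 0$ ($G{\left(R,P \right)} = R \left(1 - 1\right) = R 0 = 0$)
$C{\left(B,H \right)} = -42 - 6 B$ ($C{\left(B,H \right)} = -42 + 6 \left(0 - B\right) = -42 + 6 \left(- B\right) = -42 - 6 B$)
$\left(c + 107\right) C{\left(5,\frac{5 + 3}{0 + 1} \right)} = \left(67 + 107\right) \left(-42 - 30\right) = 174 \left(-42 - 30\right) = 174 \left(-72\right) = -12528$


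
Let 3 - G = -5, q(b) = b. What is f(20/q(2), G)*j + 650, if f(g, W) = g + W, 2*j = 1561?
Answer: 14699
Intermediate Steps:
j = 1561/2 (j = (1/2)*1561 = 1561/2 ≈ 780.50)
G = 8 (G = 3 - 1*(-5) = 3 + 5 = 8)
f(g, W) = W + g
f(20/q(2), G)*j + 650 = (8 + 20/2)*(1561/2) + 650 = (8 + 20*(1/2))*(1561/2) + 650 = (8 + 10)*(1561/2) + 650 = 18*(1561/2) + 650 = 14049 + 650 = 14699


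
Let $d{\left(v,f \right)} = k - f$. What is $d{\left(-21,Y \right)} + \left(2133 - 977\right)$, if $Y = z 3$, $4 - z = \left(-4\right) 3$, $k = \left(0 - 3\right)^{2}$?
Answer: $1117$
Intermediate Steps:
$k = 9$ ($k = \left(-3\right)^{2} = 9$)
$z = 16$ ($z = 4 - \left(-4\right) 3 = 4 - -12 = 4 + 12 = 16$)
$Y = 48$ ($Y = 16 \cdot 3 = 48$)
$d{\left(v,f \right)} = 9 - f$
$d{\left(-21,Y \right)} + \left(2133 - 977\right) = \left(9 - 48\right) + \left(2133 - 977\right) = -39 + 1156 = 1117$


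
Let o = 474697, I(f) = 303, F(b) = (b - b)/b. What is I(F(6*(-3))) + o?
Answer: 475000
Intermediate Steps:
F(b) = 0 (F(b) = 0/b = 0)
I(F(6*(-3))) + o = 303 + 474697 = 475000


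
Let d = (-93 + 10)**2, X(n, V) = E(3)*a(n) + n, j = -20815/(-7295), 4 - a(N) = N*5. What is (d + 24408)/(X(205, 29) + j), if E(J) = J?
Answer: -45662323/4165659 ≈ -10.962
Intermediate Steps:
a(N) = 4 - 5*N (a(N) = 4 - N*5 = 4 - 5*N)
j = 4163/1459 (j = -20815*(-1/7295) = 4163/1459 ≈ 2.8533)
X(n, V) = 12 - 14*n (X(n, V) = 3*(4 - 5*n) + n = (12 - 15*n) + n = 12 - 14*n)
d = 6889 (d = (-83)**2 = 6889)
(d + 24408)/(X(205, 29) + j) = (6889 + 24408)/((12 - 14*205) + 4163/1459) = 31297/((12 - 2870) + 4163/1459) = 31297/(-2858 + 4163/1459) = 31297/(-4165659/1459) = 31297*(-1459/4165659) = -45662323/4165659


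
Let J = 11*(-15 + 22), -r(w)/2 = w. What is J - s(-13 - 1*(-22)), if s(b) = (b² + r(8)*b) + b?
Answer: 131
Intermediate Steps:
r(w) = -2*w
J = 77 (J = 11*7 = 77)
s(b) = b² - 15*b (s(b) = (b² + (-2*8)*b) + b = (b² - 16*b) + b = b² - 15*b)
J - s(-13 - 1*(-22)) = 77 - (-13 - 1*(-22))*(-15 + (-13 - 1*(-22))) = 77 - (-13 + 22)*(-15 + (-13 + 22)) = 77 - 9*(-15 + 9) = 77 - 9*(-6) = 77 - 1*(-54) = 77 + 54 = 131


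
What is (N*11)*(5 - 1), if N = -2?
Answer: -88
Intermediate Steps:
(N*11)*(5 - 1) = (-2*11)*(5 - 1) = -22*4 = -88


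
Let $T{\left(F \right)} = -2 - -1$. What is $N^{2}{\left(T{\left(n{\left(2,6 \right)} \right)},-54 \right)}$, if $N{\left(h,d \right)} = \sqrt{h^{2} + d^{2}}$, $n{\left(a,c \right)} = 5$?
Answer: $2917$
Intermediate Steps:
$T{\left(F \right)} = -1$ ($T{\left(F \right)} = -2 + 1 = -1$)
$N{\left(h,d \right)} = \sqrt{d^{2} + h^{2}}$
$N^{2}{\left(T{\left(n{\left(2,6 \right)} \right)},-54 \right)} = \left(\sqrt{\left(-54\right)^{2} + \left(-1\right)^{2}}\right)^{2} = \left(\sqrt{2916 + 1}\right)^{2} = \left(\sqrt{2917}\right)^{2} = 2917$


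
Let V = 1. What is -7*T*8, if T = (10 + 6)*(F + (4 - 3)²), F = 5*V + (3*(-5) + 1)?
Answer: 7168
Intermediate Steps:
F = -9 (F = 5*1 + (3*(-5) + 1) = 5 + (-15 + 1) = 5 - 14 = -9)
T = -128 (T = (10 + 6)*(-9 + (4 - 3)²) = 16*(-9 + 1²) = 16*(-9 + 1) = 16*(-8) = -128)
-7*T*8 = -7*(-128)*8 = 896*8 = 7168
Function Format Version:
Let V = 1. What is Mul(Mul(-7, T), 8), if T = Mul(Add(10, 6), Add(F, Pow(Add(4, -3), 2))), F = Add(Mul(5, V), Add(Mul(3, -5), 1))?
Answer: 7168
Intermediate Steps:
F = -9 (F = Add(Mul(5, 1), Add(Mul(3, -5), 1)) = Add(5, Add(-15, 1)) = Add(5, -14) = -9)
T = -128 (T = Mul(Add(10, 6), Add(-9, Pow(Add(4, -3), 2))) = Mul(16, Add(-9, Pow(1, 2))) = Mul(16, Add(-9, 1)) = Mul(16, -8) = -128)
Mul(Mul(-7, T), 8) = Mul(Mul(-7, -128), 8) = Mul(896, 8) = 7168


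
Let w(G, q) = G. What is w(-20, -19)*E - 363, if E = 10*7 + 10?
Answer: -1963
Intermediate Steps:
E = 80 (E = 70 + 10 = 80)
w(-20, -19)*E - 363 = -20*80 - 363 = -1600 - 363 = -1963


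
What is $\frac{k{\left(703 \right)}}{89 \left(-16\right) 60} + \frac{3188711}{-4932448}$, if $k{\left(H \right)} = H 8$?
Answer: $- \frac{4690368053}{6584818080} \approx -0.7123$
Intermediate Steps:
$k{\left(H \right)} = 8 H$
$\frac{k{\left(703 \right)}}{89 \left(-16\right) 60} + \frac{3188711}{-4932448} = \frac{8 \cdot 703}{89 \left(-16\right) 60} + \frac{3188711}{-4932448} = \frac{5624}{\left(-1424\right) 60} + 3188711 \left(- \frac{1}{4932448}\right) = \frac{5624}{-85440} - \frac{3188711}{4932448} = 5624 \left(- \frac{1}{85440}\right) - \frac{3188711}{4932448} = - \frac{703}{10680} - \frac{3188711}{4932448} = - \frac{4690368053}{6584818080}$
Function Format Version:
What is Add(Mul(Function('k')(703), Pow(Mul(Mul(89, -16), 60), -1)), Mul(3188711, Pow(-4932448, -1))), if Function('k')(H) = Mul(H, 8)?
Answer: Rational(-4690368053, 6584818080) ≈ -0.71230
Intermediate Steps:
Function('k')(H) = Mul(8, H)
Add(Mul(Function('k')(703), Pow(Mul(Mul(89, -16), 60), -1)), Mul(3188711, Pow(-4932448, -1))) = Add(Mul(Mul(8, 703), Pow(Mul(Mul(89, -16), 60), -1)), Mul(3188711, Pow(-4932448, -1))) = Add(Mul(5624, Pow(Mul(-1424, 60), -1)), Mul(3188711, Rational(-1, 4932448))) = Add(Mul(5624, Pow(-85440, -1)), Rational(-3188711, 4932448)) = Add(Mul(5624, Rational(-1, 85440)), Rational(-3188711, 4932448)) = Add(Rational(-703, 10680), Rational(-3188711, 4932448)) = Rational(-4690368053, 6584818080)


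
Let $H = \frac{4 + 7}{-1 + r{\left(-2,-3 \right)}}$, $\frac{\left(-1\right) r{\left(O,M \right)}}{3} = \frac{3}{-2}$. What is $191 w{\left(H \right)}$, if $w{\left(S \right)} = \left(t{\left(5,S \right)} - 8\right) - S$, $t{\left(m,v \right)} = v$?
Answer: $-1528$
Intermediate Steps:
$r{\left(O,M \right)} = \frac{9}{2}$ ($r{\left(O,M \right)} = - 3 \frac{3}{-2} = - 3 \cdot 3 \left(- \frac{1}{2}\right) = \left(-3\right) \left(- \frac{3}{2}\right) = \frac{9}{2}$)
$H = \frac{22}{7}$ ($H = \frac{4 + 7}{-1 + \frac{9}{2}} = \frac{11}{\frac{7}{2}} = 11 \cdot \frac{2}{7} = \frac{22}{7} \approx 3.1429$)
$w{\left(S \right)} = -8$ ($w{\left(S \right)} = \left(S - 8\right) - S = \left(-8 + S\right) - S = -8$)
$191 w{\left(H \right)} = 191 \left(-8\right) = -1528$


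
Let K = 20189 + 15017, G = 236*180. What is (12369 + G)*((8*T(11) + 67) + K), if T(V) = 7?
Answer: 1937760321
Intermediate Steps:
G = 42480
K = 35206
(12369 + G)*((8*T(11) + 67) + K) = (12369 + 42480)*((8*7 + 67) + 35206) = 54849*((56 + 67) + 35206) = 54849*(123 + 35206) = 54849*35329 = 1937760321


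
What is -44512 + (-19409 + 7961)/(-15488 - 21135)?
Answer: -30757576/691 ≈ -44512.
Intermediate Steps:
-44512 + (-19409 + 7961)/(-15488 - 21135) = -44512 - 11448/(-36623) = -44512 - 11448*(-1/36623) = -44512 + 216/691 = -30757576/691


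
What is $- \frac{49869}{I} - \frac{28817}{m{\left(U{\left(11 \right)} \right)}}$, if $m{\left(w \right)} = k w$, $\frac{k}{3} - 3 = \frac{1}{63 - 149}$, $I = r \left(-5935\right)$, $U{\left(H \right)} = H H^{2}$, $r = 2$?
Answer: $\frac{21758647729}{12181005870} \approx 1.7863$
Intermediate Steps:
$U{\left(H \right)} = H^{3}$
$I = -11870$ ($I = 2 \left(-5935\right) = -11870$)
$k = \frac{771}{86}$ ($k = 9 + \frac{3}{63 - 149} = 9 + \frac{3}{-86} = 9 + 3 \left(- \frac{1}{86}\right) = 9 - \frac{3}{86} = \frac{771}{86} \approx 8.9651$)
$m{\left(w \right)} = \frac{771 w}{86}$
$- \frac{49869}{I} - \frac{28817}{m{\left(U{\left(11 \right)} \right)}} = - \frac{49869}{-11870} - \frac{28817}{\frac{771}{86} \cdot 11^{3}} = \left(-49869\right) \left(- \frac{1}{11870}\right) - \frac{28817}{\frac{771}{86} \cdot 1331} = \frac{49869}{11870} - \frac{28817}{\frac{1026201}{86}} = \frac{49869}{11870} - \frac{2478262}{1026201} = \frac{21758647729}{12181005870}$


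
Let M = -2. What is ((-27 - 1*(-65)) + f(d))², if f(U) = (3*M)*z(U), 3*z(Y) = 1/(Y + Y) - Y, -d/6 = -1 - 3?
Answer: 4255969/576 ≈ 7388.8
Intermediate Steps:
d = 24 (d = -6*(-1 - 3) = -6*(-4) = 24)
z(Y) = -Y/3 + 1/(6*Y) (z(Y) = (1/(Y + Y) - Y)/3 = (1/(2*Y) - Y)/3 = -Y/3 + 1/(6*Y))
f(U) = -1/U + 2*U (f(U) = (3*(-2))*(-U/3 + 1/(6*U)) = -6*(-U/3 + 1/(6*U)) = -1/U + 2*U)
((-27 - 1*(-65)) + f(d))² = ((-27 - 1*(-65)) + (-1/24 + 2*24))² = ((-27 + 65) + (-1*1/24 + 48))² = (38 + (-1/24 + 48))² = (38 + 1151/24)² = (2063/24)² = 4255969/576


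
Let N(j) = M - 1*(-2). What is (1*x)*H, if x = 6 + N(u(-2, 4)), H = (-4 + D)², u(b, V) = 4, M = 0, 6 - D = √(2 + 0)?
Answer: 48 - 32*√2 ≈ 2.7452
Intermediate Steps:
D = 6 - √2 (D = 6 - √(2 + 0) = 6 - √2 ≈ 4.5858)
N(j) = 2 (N(j) = 0 - 1*(-2) = 0 + 2 = 2)
H = (2 - √2)² (H = (-4 + (6 - √2))² = (2 - √2)² ≈ 0.34315)
x = 8 (x = 6 + 2 = 8)
(1*x)*H = (1*8)*(2 - √2)² = 8*(2 - √2)²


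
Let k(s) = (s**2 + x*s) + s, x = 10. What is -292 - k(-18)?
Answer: -418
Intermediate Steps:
k(s) = s**2 + 11*s (k(s) = (s**2 + 10*s) + s = s**2 + 11*s)
-292 - k(-18) = -292 - (-18)*(11 - 18) = -292 - (-18)*(-7) = -292 - 1*126 = -292 - 126 = -418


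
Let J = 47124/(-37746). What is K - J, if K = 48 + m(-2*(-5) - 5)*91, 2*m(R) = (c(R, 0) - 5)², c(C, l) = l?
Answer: 4977223/4194 ≈ 1186.7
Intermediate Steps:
J = -2618/2097 (J = 47124*(-1/37746) = -2618/2097 ≈ -1.2484)
m(R) = 25/2 (m(R) = (0 - 5)²/2 = (½)*(-5)² = (½)*25 = 25/2)
K = 2371/2 (K = 48 + (25/2)*91 = 48 + 2275/2 = 2371/2 ≈ 1185.5)
K - J = 2371/2 - 1*(-2618/2097) = 2371/2 + 2618/2097 = 4977223/4194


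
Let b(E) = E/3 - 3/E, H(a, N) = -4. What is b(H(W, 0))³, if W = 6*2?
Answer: -343/1728 ≈ -0.19850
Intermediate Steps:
W = 12
b(E) = -3/E + E/3 (b(E) = E*(⅓) - 3/E = E/3 - 3/E = -3/E + E/3)
b(H(W, 0))³ = (-3/(-4) + (⅓)*(-4))³ = (-3*(-¼) - 4/3)³ = (¾ - 4/3)³ = (-7/12)³ = -343/1728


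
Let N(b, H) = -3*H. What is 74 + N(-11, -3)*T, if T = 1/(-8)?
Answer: 583/8 ≈ 72.875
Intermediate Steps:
T = -1/8 ≈ -0.12500
74 + N(-11, -3)*T = 74 - 3*(-3)*(-1/8) = 74 + 9*(-1/8) = 74 - 9/8 = 583/8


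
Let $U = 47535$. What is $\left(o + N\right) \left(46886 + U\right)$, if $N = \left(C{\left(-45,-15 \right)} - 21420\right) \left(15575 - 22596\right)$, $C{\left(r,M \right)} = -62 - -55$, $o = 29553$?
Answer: $14207388126920$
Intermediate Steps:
$C{\left(r,M \right)} = -7$ ($C{\left(r,M \right)} = -62 + 55 = -7$)
$N = 150438967$ ($N = \left(-7 - 21420\right) \left(15575 - 22596\right) = \left(-21427\right) \left(-7021\right) = 150438967$)
$\left(o + N\right) \left(46886 + U\right) = \left(29553 + 150438967\right) \left(46886 + 47535\right) = 150468520 \cdot 94421 = 14207388126920$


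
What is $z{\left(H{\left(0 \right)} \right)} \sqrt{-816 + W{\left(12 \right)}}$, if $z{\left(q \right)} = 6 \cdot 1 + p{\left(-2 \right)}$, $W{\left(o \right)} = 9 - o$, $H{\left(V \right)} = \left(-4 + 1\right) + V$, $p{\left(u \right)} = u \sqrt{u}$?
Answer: $6 \sqrt{182} + 18 i \sqrt{91} \approx 80.944 + 171.71 i$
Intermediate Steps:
$p{\left(u \right)} = u^{\frac{3}{2}}$
$H{\left(V \right)} = -3 + V$
$z{\left(q \right)} = 6 - 2 i \sqrt{2}$ ($z{\left(q \right)} = 6 \cdot 1 + \left(-2\right)^{\frac{3}{2}} = 6 - 2 i \sqrt{2}$)
$z{\left(H{\left(0 \right)} \right)} \sqrt{-816 + W{\left(12 \right)}} = \left(6 - 2 i \sqrt{2}\right) \sqrt{-816 + \left(9 - 12\right)} = \left(6 - 2 i \sqrt{2}\right) \sqrt{-816 - 3} = \left(6 - 2 i \sqrt{2}\right) \sqrt{-819} = \left(6 - 2 i \sqrt{2}\right) 3 i \sqrt{91} = 3 i \sqrt{91} \left(6 - 2 i \sqrt{2}\right)$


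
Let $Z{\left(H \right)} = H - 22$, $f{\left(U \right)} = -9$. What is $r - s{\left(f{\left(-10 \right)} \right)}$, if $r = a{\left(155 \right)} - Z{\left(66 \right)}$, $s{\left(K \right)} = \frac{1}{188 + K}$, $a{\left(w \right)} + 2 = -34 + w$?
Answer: $\frac{13424}{179} \approx 74.994$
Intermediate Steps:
$Z{\left(H \right)} = -22 + H$ ($Z{\left(H \right)} = H - 22 = -22 + H$)
$a{\left(w \right)} = -36 + w$ ($a{\left(w \right)} = -2 + \left(-34 + w\right) = -36 + w$)
$r = 75$ ($r = \left(-36 + 155\right) - \left(-22 + 66\right) = 119 - 44 = 75$)
$r - s{\left(f{\left(-10 \right)} \right)} = 75 - \frac{1}{188 - 9} = 75 - \frac{1}{179} = \frac{13424}{179}$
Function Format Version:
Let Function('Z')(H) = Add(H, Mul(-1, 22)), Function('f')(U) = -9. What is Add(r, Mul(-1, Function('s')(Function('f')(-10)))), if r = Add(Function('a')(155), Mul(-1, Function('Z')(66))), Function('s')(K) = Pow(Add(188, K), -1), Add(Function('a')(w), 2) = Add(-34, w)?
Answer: Rational(13424, 179) ≈ 74.994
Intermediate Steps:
Function('Z')(H) = Add(-22, H) (Function('Z')(H) = Add(H, -22) = Add(-22, H))
Function('a')(w) = Add(-36, w) (Function('a')(w) = Add(-2, Add(-34, w)) = Add(-36, w))
r = 75 (r = Add(Add(-36, 155), Mul(-1, Add(-22, 66))) = Add(119, Mul(-1, 44)) = Add(119, -44) = 75)
Add(r, Mul(-1, Function('s')(Function('f')(-10)))) = Add(75, Mul(-1, Pow(Add(188, -9), -1))) = Add(75, Mul(-1, Pow(179, -1))) = Add(75, Mul(-1, Rational(1, 179))) = Add(75, Rational(-1, 179)) = Rational(13424, 179)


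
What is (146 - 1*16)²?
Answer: 16900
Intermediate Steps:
(146 - 1*16)² = (146 - 16)² = 130² = 16900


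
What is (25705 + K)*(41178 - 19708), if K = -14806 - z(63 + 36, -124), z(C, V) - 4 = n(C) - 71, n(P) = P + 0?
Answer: 233314490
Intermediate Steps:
n(P) = P
z(C, V) = -67 + C (z(C, V) = 4 + (C - 71) = 4 + (-71 + C) = -67 + C)
K = -14838 (K = -14806 - (-67 + (63 + 36)) = -14806 - (-67 + 99) = -14806 - 1*32 = -14806 - 32 = -14838)
(25705 + K)*(41178 - 19708) = (25705 - 14838)*(41178 - 19708) = 10867*21470 = 233314490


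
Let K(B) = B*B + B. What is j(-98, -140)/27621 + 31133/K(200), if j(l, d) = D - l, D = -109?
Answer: 26044921/33647400 ≈ 0.77405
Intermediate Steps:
K(B) = B + B² (K(B) = B² + B = B + B²)
j(l, d) = -109 - l
j(-98, -140)/27621 + 31133/K(200) = (-109 - 1*(-98))/27621 + 31133/((200*(1 + 200))) = (-109 + 98)*(1/27621) + 31133/((200*201)) = -11*1/27621 + 31133/40200 = -1/2511 + 31133*(1/40200) = -1/2511 + 31133/40200 = 26044921/33647400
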